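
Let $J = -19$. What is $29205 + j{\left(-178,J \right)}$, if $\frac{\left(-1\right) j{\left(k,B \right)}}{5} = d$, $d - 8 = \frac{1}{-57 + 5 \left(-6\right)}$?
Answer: $\frac{2537360}{87} \approx 29165.0$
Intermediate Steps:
$d = \frac{695}{87}$ ($d = 8 + \frac{1}{-57 + 5 \left(-6\right)} = 8 + \frac{1}{-57 - 30} = 8 + \frac{1}{-87} = 8 - \frac{1}{87} = \frac{695}{87} \approx 7.9885$)
$j{\left(k,B \right)} = - \frac{3475}{87}$ ($j{\left(k,B \right)} = \left(-5\right) \frac{695}{87} = - \frac{3475}{87}$)
$29205 + j{\left(-178,J \right)} = 29205 - \frac{3475}{87} = \frac{2537360}{87}$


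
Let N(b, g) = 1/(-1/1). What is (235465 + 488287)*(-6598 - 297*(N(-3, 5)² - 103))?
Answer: 17150027392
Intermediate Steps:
N(b, g) = -1 (N(b, g) = 1/(-1*1) = 1/(-1) = -1)
(235465 + 488287)*(-6598 - 297*(N(-3, 5)² - 103)) = (235465 + 488287)*(-6598 - 297*((-1)² - 103)) = 723752*(-6598 - 297*(1 - 103)) = 723752*(-6598 - 297*(-102)) = 723752*(-6598 + 30294) = 723752*23696 = 17150027392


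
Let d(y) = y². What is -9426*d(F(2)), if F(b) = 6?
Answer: -339336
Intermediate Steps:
-9426*d(F(2)) = -9426*6² = -9426*36 = -339336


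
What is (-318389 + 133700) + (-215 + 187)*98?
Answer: -187433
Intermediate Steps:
(-318389 + 133700) + (-215 + 187)*98 = -184689 - 28*98 = -184689 - 2744 = -187433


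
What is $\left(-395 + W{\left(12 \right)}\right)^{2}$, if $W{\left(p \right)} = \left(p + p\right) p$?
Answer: $11449$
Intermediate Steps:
$W{\left(p \right)} = 2 p^{2}$ ($W{\left(p \right)} = 2 p p = 2 p^{2}$)
$\left(-395 + W{\left(12 \right)}\right)^{2} = \left(-395 + 2 \cdot 12^{2}\right)^{2} = \left(-395 + 2 \cdot 144\right)^{2} = \left(-395 + 288\right)^{2} = \left(-107\right)^{2} = 11449$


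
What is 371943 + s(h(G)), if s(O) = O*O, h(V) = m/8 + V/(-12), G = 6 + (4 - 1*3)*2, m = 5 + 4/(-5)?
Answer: 5355979489/14400 ≈ 3.7194e+5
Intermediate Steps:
m = 21/5 (m = 5 + 4*(-⅕) = 5 - ⅘ = 21/5 ≈ 4.2000)
G = 8 (G = 6 + (4 - 3)*2 = 6 + 1*2 = 6 + 2 = 8)
h(V) = 21/40 - V/12 (h(V) = (21/5)/8 + V/(-12) = (21/5)*(⅛) + V*(-1/12) = 21/40 - V/12)
s(O) = O²
371943 + s(h(G)) = 371943 + (21/40 - 1/12*8)² = 371943 + (21/40 - ⅔)² = 371943 + (-17/120)² = 371943 + 289/14400 = 5355979489/14400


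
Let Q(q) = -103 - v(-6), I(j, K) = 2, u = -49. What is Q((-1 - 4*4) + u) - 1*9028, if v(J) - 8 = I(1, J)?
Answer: -9141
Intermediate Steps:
v(J) = 10 (v(J) = 8 + 2 = 10)
Q(q) = -113 (Q(q) = -103 - 1*10 = -103 - 10 = -113)
Q((-1 - 4*4) + u) - 1*9028 = -113 - 1*9028 = -113 - 9028 = -9141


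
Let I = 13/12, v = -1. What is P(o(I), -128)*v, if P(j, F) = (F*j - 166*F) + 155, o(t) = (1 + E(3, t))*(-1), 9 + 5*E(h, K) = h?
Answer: -106887/5 ≈ -21377.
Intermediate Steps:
E(h, K) = -9/5 + h/5
I = 13/12 (I = 13*(1/12) = 13/12 ≈ 1.0833)
o(t) = ⅕ (o(t) = (1 + (-9/5 + (⅕)*3))*(-1) = (1 + (-9/5 + ⅗))*(-1) = (1 - 6/5)*(-1) = -⅕*(-1) = ⅕)
P(j, F) = 155 - 166*F + F*j (P(j, F) = (-166*F + F*j) + 155 = 155 - 166*F + F*j)
P(o(I), -128)*v = (155 - 166*(-128) - 128*⅕)*(-1) = (155 + 21248 - 128/5)*(-1) = (106887/5)*(-1) = -106887/5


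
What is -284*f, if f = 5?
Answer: -1420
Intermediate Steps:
-284*f = -284*5 = -1420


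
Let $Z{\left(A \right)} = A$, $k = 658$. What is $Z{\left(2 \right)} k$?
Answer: $1316$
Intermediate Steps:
$Z{\left(2 \right)} k = 2 \cdot 658 = 1316$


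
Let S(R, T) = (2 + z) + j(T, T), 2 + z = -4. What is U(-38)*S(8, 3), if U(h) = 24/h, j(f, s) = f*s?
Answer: -60/19 ≈ -3.1579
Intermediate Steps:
z = -6 (z = -2 - 4 = -6)
S(R, T) = -4 + T**2 (S(R, T) = (2 - 6) + T*T = -4 + T**2)
U(-38)*S(8, 3) = (24/(-38))*(-4 + 3**2) = (24*(-1/38))*(-4 + 9) = -12/19*5 = -60/19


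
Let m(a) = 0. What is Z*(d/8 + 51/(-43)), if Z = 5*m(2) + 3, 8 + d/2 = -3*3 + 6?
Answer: -2031/172 ≈ -11.808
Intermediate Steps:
d = -22 (d = -16 + 2*(-3*3 + 6) = -16 + 2*(-9 + 6) = -16 + 2*(-3) = -16 - 6 = -22)
Z = 3 (Z = 5*0 + 3 = 0 + 3 = 3)
Z*(d/8 + 51/(-43)) = 3*(-22/8 + 51/(-43)) = 3*(-22*⅛ + 51*(-1/43)) = 3*(-11/4 - 51/43) = 3*(-677/172) = -2031/172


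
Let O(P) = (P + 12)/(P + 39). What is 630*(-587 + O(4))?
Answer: -15891750/43 ≈ -3.6958e+5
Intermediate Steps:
O(P) = (12 + P)/(39 + P)
630*(-587 + O(4)) = 630*(-587 + (12 + 4)/(39 + 4)) = 630*(-587 + 16/43) = 630*(-25225/43) = -15891750/43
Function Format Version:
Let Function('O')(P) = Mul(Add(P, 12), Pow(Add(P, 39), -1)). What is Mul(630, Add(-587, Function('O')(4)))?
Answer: Rational(-15891750, 43) ≈ -3.6958e+5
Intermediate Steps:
Function('O')(P) = Mul(Pow(Add(39, P), -1), Add(12, P)) (Function('O')(P) = Mul(Add(12, P), Pow(Add(39, P), -1)) = Mul(Pow(Add(39, P), -1), Add(12, P)))
Mul(630, Add(-587, Function('O')(4))) = Mul(630, Add(-587, Mul(Pow(Add(39, 4), -1), Add(12, 4)))) = Mul(630, Add(-587, Mul(Pow(43, -1), 16))) = Mul(630, Add(-587, Mul(Rational(1, 43), 16))) = Mul(630, Add(-587, Rational(16, 43))) = Mul(630, Rational(-25225, 43)) = Rational(-15891750, 43)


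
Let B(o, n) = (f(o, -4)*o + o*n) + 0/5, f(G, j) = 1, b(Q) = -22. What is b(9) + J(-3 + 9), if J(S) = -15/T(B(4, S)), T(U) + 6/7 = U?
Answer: -857/38 ≈ -22.553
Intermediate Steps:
B(o, n) = o + n*o (B(o, n) = (1*o + o*n) + 0/5 = (o + n*o) + 0*(⅕) = (o + n*o) + 0 = o + n*o)
T(U) = -6/7 + U
J(S) = -15/(22/7 + 4*S) (J(S) = -15/(-6/7 + 4*(1 + S)) = -15/(-6/7 + (4 + 4*S)) = -15/(22/7 + 4*S))
b(9) + J(-3 + 9) = -22 - 105/(22 + 28*(-3 + 9)) = -22 - 105/(22 + 28*6) = -22 - 105/(22 + 168) = -22 - 105/190 = -22 - 105*1/190 = -22 - 21/38 = -857/38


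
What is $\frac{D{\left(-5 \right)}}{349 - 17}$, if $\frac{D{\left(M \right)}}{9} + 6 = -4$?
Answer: $- \frac{45}{166} \approx -0.27108$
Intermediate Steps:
$D{\left(M \right)} = -90$ ($D{\left(M \right)} = -54 + 9 \left(-4\right) = -54 - 36 = -90$)
$\frac{D{\left(-5 \right)}}{349 - 17} = - \frac{90}{349 - 17} = - \frac{90}{332} = \left(-90\right) \frac{1}{332} = - \frac{45}{166}$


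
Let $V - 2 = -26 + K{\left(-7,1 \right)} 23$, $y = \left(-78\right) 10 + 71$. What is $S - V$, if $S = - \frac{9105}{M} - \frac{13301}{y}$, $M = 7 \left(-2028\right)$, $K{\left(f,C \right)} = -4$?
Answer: $\frac{454270755}{3354988} \approx 135.4$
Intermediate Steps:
$y = -709$ ($y = -780 + 71 = -709$)
$V = -116$ ($V = 2 - 118 = -116$)
$M = -14196$
$S = \frac{65092147}{3354988}$ ($S = - \frac{9105}{-14196} - \frac{13301}{-709} = \left(-9105\right) \left(- \frac{1}{14196}\right) - - \frac{13301}{709} = \frac{3035}{4732} + \frac{13301}{709} = \frac{65092147}{3354988} \approx 19.402$)
$S - V = \frac{65092147}{3354988} - -116 = \frac{65092147}{3354988} + 116 = \frac{454270755}{3354988}$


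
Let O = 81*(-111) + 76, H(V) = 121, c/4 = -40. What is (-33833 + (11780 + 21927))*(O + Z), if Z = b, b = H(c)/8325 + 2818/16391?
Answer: 460286532608/409775 ≈ 1.1233e+6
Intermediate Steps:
c = -160 (c = 4*(-40) = -160)
O = -8915 (O = -8991 + 76 = -8915)
b = 687653/3687975 (b = 121/8325 + 2818/16391 = 687653/3687975 ≈ 0.18646)
Z = 687653/3687975 ≈ 0.18646
(-33833 + (11780 + 21927))*(O + Z) = (-33833 + (11780 + 21927))*(-8915 + 687653/3687975) = (-33833 + 33707)*(-32877609472/3687975) = -126*(-32877609472/3687975) = 460286532608/409775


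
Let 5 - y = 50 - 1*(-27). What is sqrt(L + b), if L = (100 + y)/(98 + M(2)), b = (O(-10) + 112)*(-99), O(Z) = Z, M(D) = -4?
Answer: 4*I*sqrt(1394114)/47 ≈ 100.49*I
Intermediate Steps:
y = -72 (y = 5 - (50 - 1*(-27)) = 5 - (50 + 27) = 5 - 1*77 = 5 - 77 = -72)
b = -10098 (b = (-10 + 112)*(-99) = 102*(-99) = -10098)
L = 14/47 (L = (100 - 72)/(98 - 4) = 28/94 = (1/94)*28 = 14/47 ≈ 0.29787)
sqrt(L + b) = sqrt(14/47 - 10098) = sqrt(-474592/47) = 4*I*sqrt(1394114)/47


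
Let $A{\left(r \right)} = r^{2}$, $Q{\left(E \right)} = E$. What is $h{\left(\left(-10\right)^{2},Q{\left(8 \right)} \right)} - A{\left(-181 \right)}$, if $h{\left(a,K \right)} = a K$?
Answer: $-31961$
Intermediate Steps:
$h{\left(a,K \right)} = K a$
$h{\left(\left(-10\right)^{2},Q{\left(8 \right)} \right)} - A{\left(-181 \right)} = 8 \left(-10\right)^{2} - \left(-181\right)^{2} = 8 \cdot 100 - 32761 = 800 - 32761 = -31961$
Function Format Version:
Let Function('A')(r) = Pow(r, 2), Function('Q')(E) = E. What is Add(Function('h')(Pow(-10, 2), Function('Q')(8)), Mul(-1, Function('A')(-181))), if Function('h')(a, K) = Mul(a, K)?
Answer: -31961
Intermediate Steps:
Function('h')(a, K) = Mul(K, a)
Add(Function('h')(Pow(-10, 2), Function('Q')(8)), Mul(-1, Function('A')(-181))) = Add(Mul(8, Pow(-10, 2)), Mul(-1, Pow(-181, 2))) = Add(Mul(8, 100), Mul(-1, 32761)) = Add(800, -32761) = -31961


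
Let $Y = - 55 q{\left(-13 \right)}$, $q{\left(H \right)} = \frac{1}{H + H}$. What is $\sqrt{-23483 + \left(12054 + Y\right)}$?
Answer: $\frac{3 i \sqrt{858286}}{26} \approx 106.9 i$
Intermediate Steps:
$q{\left(H \right)} = \frac{1}{2 H}$
$Y = \frac{55}{26}$ ($Y = - 55 \frac{1}{2 \left(-13\right)} = - 55 \cdot \frac{1}{2} \left(- \frac{1}{13}\right) = \left(-55\right) \left(- \frac{1}{26}\right) = \frac{55}{26} \approx 2.1154$)
$\sqrt{-23483 + \left(12054 + Y\right)} = \sqrt{-23483 + \left(12054 + \frac{55}{26}\right)} = \sqrt{-23483 + \frac{313459}{26}} = \sqrt{- \frac{297099}{26}} = \frac{3 i \sqrt{858286}}{26}$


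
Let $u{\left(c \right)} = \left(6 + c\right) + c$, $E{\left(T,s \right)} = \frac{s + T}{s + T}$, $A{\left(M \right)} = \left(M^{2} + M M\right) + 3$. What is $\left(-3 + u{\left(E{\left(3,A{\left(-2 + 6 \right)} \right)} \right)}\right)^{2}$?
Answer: $25$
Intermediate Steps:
$A{\left(M \right)} = 3 + 2 M^{2}$ ($A{\left(M \right)} = \left(M^{2} + M^{2}\right) + 3 = 2 M^{2} + 3 = 3 + 2 M^{2}$)
$E{\left(T,s \right)} = 1$ ($E{\left(T,s \right)} = \frac{T + s}{T + s} = 1$)
$u{\left(c \right)} = 6 + 2 c$
$\left(-3 + u{\left(E{\left(3,A{\left(-2 + 6 \right)} \right)} \right)}\right)^{2} = \left(-3 + \left(6 + 2 \cdot 1\right)\right)^{2} = \left(-3 + \left(6 + 2\right)\right)^{2} = \left(-3 + 8\right)^{2} = 5^{2} = 25$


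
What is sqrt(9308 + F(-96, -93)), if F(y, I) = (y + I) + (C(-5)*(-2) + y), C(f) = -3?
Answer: sqrt(9029) ≈ 95.021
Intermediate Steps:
F(y, I) = 6 + I + 2*y (F(y, I) = (y + I) + (-3*(-2) + y) = (I + y) + (6 + y) = 6 + I + 2*y)
sqrt(9308 + F(-96, -93)) = sqrt(9308 + (6 - 93 + 2*(-96))) = sqrt(9308 + (6 - 93 - 192)) = sqrt(9308 - 279) = sqrt(9029)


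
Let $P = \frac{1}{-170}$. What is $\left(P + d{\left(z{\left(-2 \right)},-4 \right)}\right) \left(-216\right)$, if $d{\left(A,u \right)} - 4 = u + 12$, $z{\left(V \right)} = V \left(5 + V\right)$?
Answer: $- \frac{220212}{85} \approx -2590.7$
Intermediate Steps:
$P = - \frac{1}{170} \approx -0.0058824$
$d{\left(A,u \right)} = 16 + u$ ($d{\left(A,u \right)} = 4 + \left(u + 12\right) = 4 + \left(12 + u\right) = 16 + u$)
$\left(P + d{\left(z{\left(-2 \right)},-4 \right)}\right) \left(-216\right) = \left(- \frac{1}{170} + \left(16 - 4\right)\right) \left(-216\right) = \left(- \frac{1}{170} + 12\right) \left(-216\right) = \frac{2039}{170} \left(-216\right) = - \frac{220212}{85}$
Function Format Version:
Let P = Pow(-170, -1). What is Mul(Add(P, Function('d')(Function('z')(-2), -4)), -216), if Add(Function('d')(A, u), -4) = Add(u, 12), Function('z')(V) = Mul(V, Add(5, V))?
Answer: Rational(-220212, 85) ≈ -2590.7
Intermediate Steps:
P = Rational(-1, 170) ≈ -0.0058824
Function('d')(A, u) = Add(16, u) (Function('d')(A, u) = Add(4, Add(u, 12)) = Add(4, Add(12, u)) = Add(16, u))
Mul(Add(P, Function('d')(Function('z')(-2), -4)), -216) = Mul(Add(Rational(-1, 170), Add(16, -4)), -216) = Mul(Add(Rational(-1, 170), 12), -216) = Mul(Rational(2039, 170), -216) = Rational(-220212, 85)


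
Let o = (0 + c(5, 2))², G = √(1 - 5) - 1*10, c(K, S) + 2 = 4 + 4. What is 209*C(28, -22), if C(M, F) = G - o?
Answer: -9614 + 418*I ≈ -9614.0 + 418.0*I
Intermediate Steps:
c(K, S) = 6 (c(K, S) = -2 + (4 + 4) = -2 + 8 = 6)
G = -10 + 2*I (G = √(-4) - 10 = 2*I - 10 = -10 + 2*I ≈ -10.0 + 2.0*I)
o = 36 (o = (0 + 6)² = 6² = 36)
C(M, F) = -46 + 2*I (C(M, F) = (-10 + 2*I) - 1*36 = (-10 + 2*I) - 36 = -46 + 2*I)
209*C(28, -22) = 209*(-46 + 2*I) = -9614 + 418*I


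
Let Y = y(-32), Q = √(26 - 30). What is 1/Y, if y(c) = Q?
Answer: -I/2 ≈ -0.5*I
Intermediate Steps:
Q = 2*I (Q = √(-4) = 2*I ≈ 2.0*I)
y(c) = 2*I
Y = 2*I ≈ 2.0*I
1/Y = 1/(2*I) = -I/2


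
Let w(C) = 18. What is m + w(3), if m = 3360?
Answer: 3378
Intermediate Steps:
m + w(3) = 3360 + 18 = 3378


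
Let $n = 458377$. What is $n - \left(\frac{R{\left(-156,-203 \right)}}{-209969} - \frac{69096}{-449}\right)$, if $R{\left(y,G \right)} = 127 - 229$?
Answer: $\frac{43199479116715}{94276081} \approx 4.5822 \cdot 10^{5}$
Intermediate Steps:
$R{\left(y,G \right)} = -102$
$n - \left(\frac{R{\left(-156,-203 \right)}}{-209969} - \frac{69096}{-449}\right) = 458377 - \left(- \frac{102}{-209969} - \frac{69096}{-449}\right) = 458377 - \left(\left(-102\right) \left(- \frac{1}{209969}\right) - - \frac{69096}{449}\right) = 458377 - \left(\frac{102}{209969} + \frac{69096}{449}\right) = 458377 - \frac{14508063822}{94276081} = \frac{43199479116715}{94276081}$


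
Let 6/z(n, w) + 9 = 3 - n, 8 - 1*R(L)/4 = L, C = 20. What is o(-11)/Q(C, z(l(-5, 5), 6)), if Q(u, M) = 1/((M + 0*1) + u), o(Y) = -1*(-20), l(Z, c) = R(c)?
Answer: 1180/3 ≈ 393.33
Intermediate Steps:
R(L) = 32 - 4*L
l(Z, c) = 32 - 4*c
o(Y) = 20
z(n, w) = 6/(-6 - n) (z(n, w) = 6/(-9 + (3 - n)) = 6/(-6 - n))
Q(u, M) = 1/(M + u) (Q(u, M) = 1/((M + 0) + u) = 1/(M + u))
o(-11)/Q(C, z(l(-5, 5), 6)) = 20/(1/(-6/(6 + (32 - 4*5)) + 20)) = 20/(1/(-6/(6 + (32 - 20)) + 20)) = 20/(1/(-6/(6 + 12) + 20)) = 20/(1/(-6/18 + 20)) = 20/(1/(-6*1/18 + 20)) = 20/(1/(-1/3 + 20)) = 20/(1/(59/3)) = 20/(3/59) = 20*(59/3) = 1180/3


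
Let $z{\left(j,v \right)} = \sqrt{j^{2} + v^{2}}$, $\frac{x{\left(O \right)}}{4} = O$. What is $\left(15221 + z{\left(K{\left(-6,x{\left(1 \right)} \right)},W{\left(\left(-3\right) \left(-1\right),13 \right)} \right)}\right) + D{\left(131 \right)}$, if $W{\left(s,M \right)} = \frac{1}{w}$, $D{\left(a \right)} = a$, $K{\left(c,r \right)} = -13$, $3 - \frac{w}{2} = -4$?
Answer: $15352 + \frac{25 \sqrt{53}}{14} \approx 15365.0$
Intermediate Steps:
$w = 14$ ($w = 6 - -8 = 6 + 8 = 14$)
$x{\left(O \right)} = 4 O$
$W{\left(s,M \right)} = \frac{1}{14}$
$\left(15221 + z{\left(K{\left(-6,x{\left(1 \right)} \right)},W{\left(\left(-3\right) \left(-1\right),13 \right)} \right)}\right) + D{\left(131 \right)} = \left(15221 + \sqrt{\left(-13\right)^{2} + \left(\frac{1}{14}\right)^{2}}\right) + 131 = \left(15221 + \sqrt{169 + \frac{1}{196}}\right) + 131 = \left(15221 + \sqrt{\frac{33125}{196}}\right) + 131 = \left(15221 + \frac{25 \sqrt{53}}{14}\right) + 131 = 15352 + \frac{25 \sqrt{53}}{14}$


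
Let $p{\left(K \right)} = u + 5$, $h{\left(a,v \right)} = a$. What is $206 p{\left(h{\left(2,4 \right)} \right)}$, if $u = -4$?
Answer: $206$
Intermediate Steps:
$p{\left(K \right)} = 1$ ($p{\left(K \right)} = -4 + 5 = 1$)
$206 p{\left(h{\left(2,4 \right)} \right)} = 206 \cdot 1 = 206$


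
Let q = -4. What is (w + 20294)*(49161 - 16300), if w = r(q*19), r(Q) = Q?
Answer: 664383698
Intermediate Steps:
w = -76 (w = -4*19 = -76)
(w + 20294)*(49161 - 16300) = (-76 + 20294)*(49161 - 16300) = 20218*32861 = 664383698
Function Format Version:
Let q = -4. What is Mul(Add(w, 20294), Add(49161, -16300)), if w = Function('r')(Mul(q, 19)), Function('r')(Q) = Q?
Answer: 664383698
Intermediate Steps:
w = -76 (w = Mul(-4, 19) = -76)
Mul(Add(w, 20294), Add(49161, -16300)) = Mul(Add(-76, 20294), Add(49161, -16300)) = Mul(20218, 32861) = 664383698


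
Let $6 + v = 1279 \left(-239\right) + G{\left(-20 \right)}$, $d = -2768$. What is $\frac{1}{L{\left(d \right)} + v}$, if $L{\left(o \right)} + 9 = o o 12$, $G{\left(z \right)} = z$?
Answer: $\frac{1}{91636172} \approx 1.0913 \cdot 10^{-8}$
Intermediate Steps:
$v = -305707$ ($v = -6 + \left(1279 \left(-239\right) - 20\right) = -6 - 305701 = -305707$)
$L{\left(o \right)} = -9 + 12 o^{2}$ ($L{\left(o \right)} = -9 + o o 12 = -9 + o^{2} \cdot 12 = -9 + 12 o^{2}$)
$\frac{1}{L{\left(d \right)} + v} = \frac{1}{\left(-9 + 12 \left(-2768\right)^{2}\right) - 305707} = \frac{1}{\left(-9 + 12 \cdot 7661824\right) - 305707} = \frac{1}{\left(-9 + 91941888\right) - 305707} = \frac{1}{91941879 - 305707} = \frac{1}{91636172}$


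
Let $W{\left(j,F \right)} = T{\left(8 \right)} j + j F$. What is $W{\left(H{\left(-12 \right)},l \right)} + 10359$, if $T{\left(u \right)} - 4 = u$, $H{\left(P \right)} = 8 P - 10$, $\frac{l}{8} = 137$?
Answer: $-107089$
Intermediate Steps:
$l = 1096$ ($l = 8 \cdot 137 = 1096$)
$H{\left(P \right)} = -10 + 8 P$
$T{\left(u \right)} = 4 + u$
$W{\left(j,F \right)} = 12 j + F j$ ($W{\left(j,F \right)} = \left(4 + 8\right) j + j F = 12 j + F j$)
$W{\left(H{\left(-12 \right)},l \right)} + 10359 = \left(-10 + 8 \left(-12\right)\right) \left(12 + 1096\right) + 10359 = \left(-10 - 96\right) 1108 + 10359 = \left(-106\right) 1108 + 10359 = -117448 + 10359 = -107089$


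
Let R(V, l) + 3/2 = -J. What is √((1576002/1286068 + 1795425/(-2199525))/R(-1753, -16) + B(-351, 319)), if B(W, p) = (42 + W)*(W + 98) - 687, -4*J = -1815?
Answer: 2*√5711480735493416662681034048553/17170444016439 ≈ 278.37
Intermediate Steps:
J = 1815/4 (J = -¼*(-1815) = 1815/4 ≈ 453.75)
B(W, p) = -687 + (42 + W)*(98 + W) (B(W, p) = (42 + W)*(98 + W) - 687 = -687 + (42 + W)*(98 + W))
R(V, l) = -1821/4 (R(V, l) = -3/2 - 1*1815/4 = -3/2 - 1815/4 = -1821/4)
√((1576002/1286068 + 1795425/(-2199525))/R(-1753, -16) + B(-351, 319)) = √((1576002/1286068 + 1795425/(-2199525))/(-1821/4) + (3429 + (-351)² + 140*(-351))) = √((1576002*(1/1286068) + 1795425*(-1/2199525))*(-4/1821) + (3429 + 123201 - 49140)) = √((788001/643034 - 23939/29327)*(-4/1821) + 77490) = √((7716114401/18858258118)*(-4/1821) + 77490) = √(-15432228802/17170444016439 + 77490) = √(1330537691401629308/17170444016439) = 2*√5711480735493416662681034048553/17170444016439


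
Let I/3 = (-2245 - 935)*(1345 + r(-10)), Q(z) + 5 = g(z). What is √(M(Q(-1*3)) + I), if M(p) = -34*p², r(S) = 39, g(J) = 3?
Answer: 2*I*√3300874 ≈ 3633.7*I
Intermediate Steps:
Q(z) = -2 (Q(z) = -5 + 3 = -2)
I = -13203360 (I = 3*((-2245 - 935)*(1345 + 39)) = 3*(-3180*1384) = 3*(-4401120) = -13203360)
√(M(Q(-1*3)) + I) = √(-34*(-2)² - 13203360) = √(-34*4 - 13203360) = √(-136 - 13203360) = √(-13203496) = 2*I*√3300874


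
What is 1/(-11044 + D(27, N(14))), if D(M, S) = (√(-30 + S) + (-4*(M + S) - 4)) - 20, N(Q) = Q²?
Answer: -5980/71520717 - √166/143041434 ≈ -8.3702e-5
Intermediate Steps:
D(M, S) = -24 + √(-30 + S) - 4*M - 4*S (D(M, S) = (√(-30 + S) + ((-4*M - 4*S) - 4)) - 20 = (√(-30 + S) + (-4 - 4*M - 4*S)) - 20 = (-4 + √(-30 + S) - 4*M - 4*S) - 20 = -24 + √(-30 + S) - 4*M - 4*S)
1/(-11044 + D(27, N(14))) = 1/(-11044 + (-24 + √(-30 + 14²) - 4*27 - 4*14²)) = 1/(-11044 + (-24 + √(-30 + 196) - 108 - 4*196)) = 1/(-11044 + (-24 + √166 - 108 - 784)) = 1/(-11044 + (-916 + √166)) = 1/(-11960 + √166)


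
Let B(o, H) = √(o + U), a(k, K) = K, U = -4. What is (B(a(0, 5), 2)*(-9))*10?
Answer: -90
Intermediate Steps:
B(o, H) = √(-4 + o) (B(o, H) = √(o - 4) = √(-4 + o))
(B(a(0, 5), 2)*(-9))*10 = (√(-4 + 5)*(-9))*10 = (√1*(-9))*10 = (1*(-9))*10 = -9*10 = -90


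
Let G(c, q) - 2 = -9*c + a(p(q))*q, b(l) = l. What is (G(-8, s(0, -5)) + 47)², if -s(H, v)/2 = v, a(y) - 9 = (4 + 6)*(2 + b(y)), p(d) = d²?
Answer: 108388921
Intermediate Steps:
a(y) = 29 + 10*y (a(y) = 9 + (4 + 6)*(2 + y) = 9 + 10*(2 + y) = 9 + (20 + 10*y) = 29 + 10*y)
s(H, v) = -2*v
G(c, q) = 2 - 9*c + q*(29 + 10*q²) (G(c, q) = 2 + (-9*c + (29 + 10*q²)*q) = 2 + (-9*c + q*(29 + 10*q²)) = 2 - 9*c + q*(29 + 10*q²))
(G(-8, s(0, -5)) + 47)² = ((2 - 9*(-8) + (-2*(-5))*(29 + 10*(-2*(-5))²)) + 47)² = ((2 + 72 + 10*(29 + 10*10²)) + 47)² = ((2 + 72 + 10*(29 + 10*100)) + 47)² = ((2 + 72 + 10*(29 + 1000)) + 47)² = ((2 + 72 + 10*1029) + 47)² = ((2 + 72 + 10290) + 47)² = (10364 + 47)² = 10411² = 108388921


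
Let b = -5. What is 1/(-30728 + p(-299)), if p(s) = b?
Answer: -1/30733 ≈ -3.2538e-5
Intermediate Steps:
p(s) = -5
1/(-30728 + p(-299)) = 1/(-30728 - 5) = 1/(-30733) = -1/30733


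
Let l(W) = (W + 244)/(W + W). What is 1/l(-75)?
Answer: -150/169 ≈ -0.88757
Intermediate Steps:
l(W) = (244 + W)/(2*W) (l(W) = (244 + W)/((2*W)) = (244 + W)*(1/(2*W)) = (244 + W)/(2*W))
1/l(-75) = 1/((1/2)*(244 - 75)/(-75)) = 1/((1/2)*(-1/75)*169) = 1/(-169/150) = -150/169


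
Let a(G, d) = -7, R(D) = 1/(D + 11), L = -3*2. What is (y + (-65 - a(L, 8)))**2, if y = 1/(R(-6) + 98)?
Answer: 810711729/241081 ≈ 3362.8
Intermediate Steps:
L = -6
R(D) = 1/(11 + D)
y = 5/491 (y = 1/(1/(11 - 6) + 98) = 1/(1/5 + 98) = 1/(491/5) = 5/491 ≈ 0.010183)
(y + (-65 - a(L, 8)))**2 = (5/491 + (-65 - 1*(-7)))**2 = (5/491 + (-65 + 7))**2 = (5/491 - 58)**2 = (-28473/491)**2 = 810711729/241081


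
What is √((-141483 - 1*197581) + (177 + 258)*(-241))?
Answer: I*√443899 ≈ 666.26*I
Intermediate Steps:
√((-141483 - 1*197581) + (177 + 258)*(-241)) = √((-141483 - 197581) + 435*(-241)) = √(-339064 - 104835) = √(-443899) = I*√443899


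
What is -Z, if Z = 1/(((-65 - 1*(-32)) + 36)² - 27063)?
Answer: 1/27054 ≈ 3.6963e-5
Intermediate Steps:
Z = -1/27054 (Z = 1/(((-65 + 32) + 36)² - 27063) = 1/((-33 + 36)² - 27063) = 1/(3² - 27063) = 1/(9 - 27063) = 1/(-27054) = -1/27054 ≈ -3.6963e-5)
-Z = -1*(-1/27054) = 1/27054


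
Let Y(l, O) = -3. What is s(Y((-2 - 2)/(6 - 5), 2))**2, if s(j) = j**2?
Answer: 81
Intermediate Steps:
s(Y((-2 - 2)/(6 - 5), 2))**2 = ((-3)**2)**2 = 9**2 = 81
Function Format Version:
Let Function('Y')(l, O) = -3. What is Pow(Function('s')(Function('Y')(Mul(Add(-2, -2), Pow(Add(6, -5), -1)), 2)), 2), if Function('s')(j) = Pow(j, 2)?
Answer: 81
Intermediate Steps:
Pow(Function('s')(Function('Y')(Mul(Add(-2, -2), Pow(Add(6, -5), -1)), 2)), 2) = Pow(Pow(-3, 2), 2) = Pow(9, 2) = 81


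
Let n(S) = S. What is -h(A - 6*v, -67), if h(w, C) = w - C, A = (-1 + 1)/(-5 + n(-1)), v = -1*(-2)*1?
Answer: -55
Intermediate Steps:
v = 2 (v = 2*1 = 2)
A = 0 (A = (-1 + 1)/(-5 - 1) = 0/(-6) = 0*(-⅙) = 0)
-h(A - 6*v, -67) = -((0 - 6*2) - 1*(-67)) = -((0 - 12) + 67) = -(-12 + 67) = -1*55 = -55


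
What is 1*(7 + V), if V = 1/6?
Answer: 43/6 ≈ 7.1667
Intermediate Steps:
V = ⅙ ≈ 0.16667
1*(7 + V) = 1*(7 + ⅙) = 1*(43/6) = 43/6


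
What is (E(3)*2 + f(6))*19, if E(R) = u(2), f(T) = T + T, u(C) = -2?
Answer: 152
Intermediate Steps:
f(T) = 2*T
E(R) = -2
(E(3)*2 + f(6))*19 = (-2*2 + 2*6)*19 = (-4 + 12)*19 = 8*19 = 152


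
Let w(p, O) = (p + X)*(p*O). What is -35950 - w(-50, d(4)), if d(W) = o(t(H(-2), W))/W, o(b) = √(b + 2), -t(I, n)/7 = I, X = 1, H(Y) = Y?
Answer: -38400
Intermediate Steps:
t(I, n) = -7*I
o(b) = √(2 + b)
d(W) = 4/W (d(W) = √(2 - 7*(-2))/W = √(2 + 14)/W = √16/W = 4/W)
w(p, O) = O*p*(1 + p) (w(p, O) = (p + 1)*(p*O) = (1 + p)*(O*p) = O*p*(1 + p))
-35950 - w(-50, d(4)) = -35950 - 4/4*(-50)*(1 - 50) = -35950 - 4*(¼)*(-50)*(-49) = -35950 - (-50)*(-49) = -35950 - 1*2450 = -35950 - 2450 = -38400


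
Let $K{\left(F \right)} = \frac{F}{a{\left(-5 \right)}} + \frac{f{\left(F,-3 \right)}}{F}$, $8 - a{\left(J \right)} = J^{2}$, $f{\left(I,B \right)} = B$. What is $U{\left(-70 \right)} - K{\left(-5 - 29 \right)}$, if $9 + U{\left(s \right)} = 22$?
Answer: $\frac{371}{34} \approx 10.912$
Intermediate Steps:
$a{\left(J \right)} = 8 - J^{2}$
$U{\left(s \right)} = 13$ ($U{\left(s \right)} = -9 + 22 = 13$)
$K{\left(F \right)} = - \frac{3}{F} - \frac{F}{17}$ ($K{\left(F \right)} = \frac{F}{8 - \left(-5\right)^{2}} - \frac{3}{F} = \frac{F}{8 - 25} - \frac{3}{F} = \frac{F}{-17} - \frac{3}{F} = F \left(- \frac{1}{17}\right) - \frac{3}{F} = - \frac{F}{17} - \frac{3}{F} = - \frac{3}{F} - \frac{F}{17}$)
$U{\left(-70 \right)} - K{\left(-5 - 29 \right)} = 13 - \left(- \frac{3}{-5 - 29} - \frac{-5 - 29}{17}\right) = 13 - \left(- \frac{3}{-34} - -2\right) = 13 - \left(\left(-3\right) \left(- \frac{1}{34}\right) + 2\right) = 13 - \left(\frac{3}{34} + 2\right) = 13 - \frac{71}{34} = \frac{371}{34}$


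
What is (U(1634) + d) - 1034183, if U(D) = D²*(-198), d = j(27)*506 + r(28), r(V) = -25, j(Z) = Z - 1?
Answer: -529672340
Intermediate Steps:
j(Z) = -1 + Z
d = 13131 (d = (-1 + 27)*506 - 25 = 26*506 - 25 = 13156 - 25 = 13131)
U(D) = -198*D²
(U(1634) + d) - 1034183 = (-198*1634² + 13131) - 1034183 = (-198*2669956 + 13131) - 1034183 = (-528651288 + 13131) - 1034183 = -528638157 - 1034183 = -529672340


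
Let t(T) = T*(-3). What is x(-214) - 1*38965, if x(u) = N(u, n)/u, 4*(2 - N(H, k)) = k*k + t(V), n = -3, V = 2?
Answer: -33354045/856 ≈ -38965.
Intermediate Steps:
t(T) = -3*T
N(H, k) = 7/2 - k**2/4 (N(H, k) = 2 - (k*k - 3*2)/4 = 2 - (k**2 - 6)/4 = 2 - (-6 + k**2)/4 = 2 + (3/2 - k**2/4) = 7/2 - k**2/4)
x(u) = 5/(4*u) (x(u) = (7/2 - 1/4*(-3)**2)/u = (7/2 - 1/4*9)/u = (7/2 - 9/4)/u = 5/(4*u))
x(-214) - 1*38965 = (5/4)/(-214) - 1*38965 = (5/4)*(-1/214) - 38965 = -5/856 - 38965 = -33354045/856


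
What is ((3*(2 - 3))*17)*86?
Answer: -4386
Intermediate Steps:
((3*(2 - 3))*17)*86 = ((3*(-1))*17)*86 = -3*17*86 = -51*86 = -4386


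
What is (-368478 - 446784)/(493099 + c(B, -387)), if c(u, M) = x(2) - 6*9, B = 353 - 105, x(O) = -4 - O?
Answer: -815262/493039 ≈ -1.6535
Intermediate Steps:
B = 248
c(u, M) = -60 (c(u, M) = (-4 - 1*2) - 6*9 = (-4 - 2) - 54 = -6 - 54 = -60)
(-368478 - 446784)/(493099 + c(B, -387)) = (-368478 - 446784)/(493099 - 60) = -815262/493039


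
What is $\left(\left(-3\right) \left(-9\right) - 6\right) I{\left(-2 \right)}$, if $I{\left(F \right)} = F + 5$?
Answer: $63$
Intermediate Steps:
$I{\left(F \right)} = 5 + F$
$\left(\left(-3\right) \left(-9\right) - 6\right) I{\left(-2 \right)} = \left(\left(-3\right) \left(-9\right) - 6\right) \left(5 - 2\right) = \left(27 - 6\right) 3 = 21 \cdot 3 = 63$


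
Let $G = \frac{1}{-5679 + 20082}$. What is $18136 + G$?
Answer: $\frac{261212809}{14403} \approx 18136.0$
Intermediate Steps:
$G = \frac{1}{14403} \approx 6.943 \cdot 10^{-5}$
$18136 + G = 18136 + \frac{1}{14403} = \frac{261212809}{14403}$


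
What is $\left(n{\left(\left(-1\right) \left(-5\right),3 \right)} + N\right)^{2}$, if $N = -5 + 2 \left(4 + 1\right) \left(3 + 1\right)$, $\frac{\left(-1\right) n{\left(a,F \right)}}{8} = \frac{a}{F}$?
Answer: $\frac{4225}{9} \approx 469.44$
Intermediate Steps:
$n{\left(a,F \right)} = - \frac{8 a}{F}$ ($n{\left(a,F \right)} = - 8 \frac{a}{F} = - \frac{8 a}{F}$)
$N = 35$ ($N = -5 + 2 \cdot 5 \cdot 4 = -5 + 2 \cdot 20 = -5 + 40 = 35$)
$\left(n{\left(\left(-1\right) \left(-5\right),3 \right)} + N\right)^{2} = \left(- \frac{8 \left(\left(-1\right) \left(-5\right)\right)}{3} + 35\right)^{2} = \left(\left(-8\right) 5 \cdot \frac{1}{3} + 35\right)^{2} = \left(- \frac{40}{3} + 35\right)^{2} = \left(\frac{65}{3}\right)^{2} = \frac{4225}{9}$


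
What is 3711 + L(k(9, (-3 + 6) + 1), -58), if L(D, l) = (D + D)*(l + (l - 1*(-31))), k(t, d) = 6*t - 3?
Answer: -4959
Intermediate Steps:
k(t, d) = -3 + 6*t
L(D, l) = 2*D*(31 + 2*l) (L(D, l) = (2*D)*(l + (l + 31)) = (2*D)*(l + (31 + l)) = (2*D)*(31 + 2*l) = 2*D*(31 + 2*l))
3711 + L(k(9, (-3 + 6) + 1), -58) = 3711 + 2*(-3 + 6*9)*(31 + 2*(-58)) = 3711 + 2*(-3 + 54)*(31 - 116) = 3711 + 2*51*(-85) = 3711 - 8670 = -4959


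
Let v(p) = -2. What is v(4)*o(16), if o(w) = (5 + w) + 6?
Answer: -54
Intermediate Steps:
o(w) = 11 + w
v(4)*o(16) = -2*(11 + 16) = -2*27 = -54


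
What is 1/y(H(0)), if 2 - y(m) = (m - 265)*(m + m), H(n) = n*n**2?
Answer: 1/2 ≈ 0.50000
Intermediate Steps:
H(n) = n**3
y(m) = 2 - 2*m*(-265 + m) (y(m) = 2 - (m - 265)*(m + m) = 2 - (-265 + m)*2*m = 2 - 2*m*(-265 + m))
1/y(H(0)) = 1/(2 - 2*(0**3)**2 + 530*0**3) = 1/(2 - 2*0**2 + 530*0) = 1/(2 - 2*0 + 0) = 1/(2 + 0 + 0) = 1/2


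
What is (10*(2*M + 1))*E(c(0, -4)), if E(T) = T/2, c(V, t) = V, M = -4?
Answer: 0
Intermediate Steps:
E(T) = T/2 (E(T) = T*(½) = T/2)
(10*(2*M + 1))*E(c(0, -4)) = (10*(2*(-4) + 1))*((½)*0) = (10*(-8 + 1))*0 = (10*(-7))*0 = -70*0 = 0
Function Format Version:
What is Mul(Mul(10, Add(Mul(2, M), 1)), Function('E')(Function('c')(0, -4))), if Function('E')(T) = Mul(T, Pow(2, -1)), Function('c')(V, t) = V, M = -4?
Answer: 0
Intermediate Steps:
Function('E')(T) = Mul(Rational(1, 2), T) (Function('E')(T) = Mul(T, Rational(1, 2)) = Mul(Rational(1, 2), T))
Mul(Mul(10, Add(Mul(2, M), 1)), Function('E')(Function('c')(0, -4))) = Mul(Mul(10, Add(Mul(2, -4), 1)), Mul(Rational(1, 2), 0)) = Mul(Mul(10, Add(-8, 1)), 0) = Mul(Mul(10, -7), 0) = Mul(-70, 0) = 0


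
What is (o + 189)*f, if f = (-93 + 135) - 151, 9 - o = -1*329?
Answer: -57443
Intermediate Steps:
o = 338 (o = 9 - (-1)*329 = 9 - 1*(-329) = 9 + 329 = 338)
f = -109 (f = 42 - 151 = -109)
(o + 189)*f = (338 + 189)*(-109) = 527*(-109) = -57443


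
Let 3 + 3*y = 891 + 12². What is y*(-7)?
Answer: -2408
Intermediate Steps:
y = 344 (y = -1 + (891 + 12²)/3 = -1 + (891 + 144)/3 = -1 + (⅓)*1035 = -1 + 345 = 344)
y*(-7) = 344*(-7) = -2408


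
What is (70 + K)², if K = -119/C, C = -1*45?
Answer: 10686361/2025 ≈ 5277.2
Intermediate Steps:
C = -45
K = 119/45 (K = -119/(-45) = -119*(-1/45) = 119/45 ≈ 2.6444)
(70 + K)² = (70 + 119/45)² = (3269/45)² = 10686361/2025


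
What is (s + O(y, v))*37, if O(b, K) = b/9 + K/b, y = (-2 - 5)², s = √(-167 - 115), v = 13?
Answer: 93166/441 + 37*I*√282 ≈ 211.26 + 621.34*I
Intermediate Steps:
s = I*√282 (s = √(-282) = I*√282 ≈ 16.793*I)
y = 49 (y = (-7)² = 49)
O(b, K) = b/9 + K/b (O(b, K) = b*(⅑) + K/b = b/9 + K/b)
(s + O(y, v))*37 = (I*√282 + ((⅑)*49 + 13/49))*37 = (I*√282 + (49/9 + 13*(1/49)))*37 = (I*√282 + (49/9 + 13/49))*37 = (I*√282 + 2518/441)*37 = (2518/441 + I*√282)*37 = 93166/441 + 37*I*√282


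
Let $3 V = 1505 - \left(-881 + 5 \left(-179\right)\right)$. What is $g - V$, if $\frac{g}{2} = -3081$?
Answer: $- \frac{21767}{3} \approx -7255.7$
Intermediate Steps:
$V = \frac{3281}{3}$ ($V = \frac{1505 - \left(-881 + 5 \left(-179\right)\right)}{3} = \frac{1505 - \left(-881 - 895\right)}{3} = \frac{1505 - -1776}{3} = \frac{1505 + 1776}{3} = \frac{1}{3} \cdot 3281 = \frac{3281}{3} \approx 1093.7$)
$g = -6162$ ($g = 2 \left(-3081\right) = -6162$)
$g - V = -6162 - \frac{3281}{3} = - \frac{21767}{3}$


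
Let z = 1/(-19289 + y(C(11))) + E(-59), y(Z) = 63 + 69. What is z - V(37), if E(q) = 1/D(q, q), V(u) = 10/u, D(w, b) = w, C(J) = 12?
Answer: -12013622/41819731 ≈ -0.28727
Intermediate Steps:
E(q) = 1/q
y(Z) = 132
z = -19216/1130263 (z = 1/(-19289 + 132) + 1/(-59) = 1/(-19157) - 1/59 = -1/19157 - 1/59 = -19216/1130263 ≈ -0.017001)
z - V(37) = -19216/1130263 - 10/37 = -12013622/41819731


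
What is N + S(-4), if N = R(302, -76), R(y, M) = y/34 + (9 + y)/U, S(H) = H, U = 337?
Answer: 33258/5729 ≈ 5.8052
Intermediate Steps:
R(y, M) = 9/337 + 371*y/11458 (R(y, M) = y/34 + (9 + y)/337 = y*(1/34) + (9 + y)*(1/337) = y/34 + (9/337 + y/337) = 9/337 + 371*y/11458)
N = 56174/5729 (N = 9/337 + (371/11458)*302 = 9/337 + 56021/5729 = 56174/5729 ≈ 9.8052)
N + S(-4) = 56174/5729 - 4 = 33258/5729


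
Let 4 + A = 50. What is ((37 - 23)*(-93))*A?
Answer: -59892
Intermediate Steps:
A = 46 (A = -4 + 50 = 46)
((37 - 23)*(-93))*A = ((37 - 23)*(-93))*46 = (14*(-93))*46 = -1302*46 = -59892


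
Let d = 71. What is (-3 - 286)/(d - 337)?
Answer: 289/266 ≈ 1.0865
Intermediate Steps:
(-3 - 286)/(d - 337) = (-3 - 286)/(71 - 337) = -289/(-266) = -289*(-1/266) = 289/266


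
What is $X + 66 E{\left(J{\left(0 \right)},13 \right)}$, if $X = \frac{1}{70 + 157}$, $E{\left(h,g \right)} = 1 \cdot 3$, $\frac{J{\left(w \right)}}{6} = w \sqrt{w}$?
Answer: $\frac{44947}{227} \approx 198.0$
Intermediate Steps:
$J{\left(w \right)} = 6 w^{\frac{3}{2}}$ ($J{\left(w \right)} = 6 w \sqrt{w} = 6 w^{\frac{3}{2}}$)
$E{\left(h,g \right)} = 3$
$X = \frac{1}{227} \approx 0.0044053$
$X + 66 E{\left(J{\left(0 \right)},13 \right)} = \frac{1}{227} + 66 \cdot 3 = \frac{1}{227} + 198 = \frac{44947}{227}$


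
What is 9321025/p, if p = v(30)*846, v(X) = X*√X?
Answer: 372841*√30/30456 ≈ 67.052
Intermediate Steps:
v(X) = X^(3/2)
p = 25380*√30 (p = 30^(3/2)*846 = (30*√30)*846 = 25380*√30 ≈ 1.3901e+5)
9321025/p = 9321025/((25380*√30)) = 9321025*(√30/761400) = 372841*√30/30456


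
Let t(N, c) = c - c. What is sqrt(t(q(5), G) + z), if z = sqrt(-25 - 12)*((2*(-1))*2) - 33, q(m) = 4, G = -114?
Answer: sqrt(-33 - 4*I*sqrt(37)) ≈ 2.0 - 6.0828*I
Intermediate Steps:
t(N, c) = 0
z = -33 - 4*I*sqrt(37) (z = sqrt(-37)*(-2*2) - 33 = (I*sqrt(37))*(-4) - 33 = -4*I*sqrt(37) - 33 = -33 - 4*I*sqrt(37) ≈ -33.0 - 24.331*I)
sqrt(t(q(5), G) + z) = sqrt(0 + (-33 - 4*I*sqrt(37))) = sqrt(-33 - 4*I*sqrt(37))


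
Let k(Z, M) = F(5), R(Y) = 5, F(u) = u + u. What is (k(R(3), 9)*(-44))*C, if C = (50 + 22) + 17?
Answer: -39160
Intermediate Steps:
F(u) = 2*u
k(Z, M) = 10 (k(Z, M) = 2*5 = 10)
C = 89 (C = 72 + 17 = 89)
(k(R(3), 9)*(-44))*C = (10*(-44))*89 = -440*89 = -39160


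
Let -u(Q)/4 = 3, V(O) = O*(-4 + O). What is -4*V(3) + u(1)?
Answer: 0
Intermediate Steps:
u(Q) = -12 (u(Q) = -4*3 = -12)
-4*V(3) + u(1) = -12*(-4 + 3) - 12 = -12*(-1) - 12 = -4*(-3) - 12 = 12 - 12 = 0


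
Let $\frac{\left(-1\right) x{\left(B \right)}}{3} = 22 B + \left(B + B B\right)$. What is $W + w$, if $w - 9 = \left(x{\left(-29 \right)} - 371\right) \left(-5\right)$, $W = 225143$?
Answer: $229617$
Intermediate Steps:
$x{\left(B \right)} = - 69 B - 3 B^{2}$ ($x{\left(B \right)} = - 3 \left(22 B + \left(B + B B\right)\right) = - 3 \left(22 B + \left(B + B^{2}\right)\right) = - 3 \left(B^{2} + 23 B\right) = - 69 B - 3 B^{2}$)
$w = 4474$ ($w = 9 + \left(\left(-3\right) \left(-29\right) \left(23 - 29\right) - 371\right) \left(-5\right) = 9 + \left(\left(-3\right) \left(-29\right) \left(-6\right) - 371\right) \left(-5\right) = 9 + \left(-522 - 371\right) \left(-5\right) = 9 - -4465 = 9 + 4465 = 4474$)
$W + w = 225143 + 4474 = 229617$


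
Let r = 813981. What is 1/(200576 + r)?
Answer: 1/1014557 ≈ 9.8565e-7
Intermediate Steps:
1/(200576 + r) = 1/(200576 + 813981) = 1/1014557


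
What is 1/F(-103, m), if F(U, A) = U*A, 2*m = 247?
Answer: -2/25441 ≈ -7.8613e-5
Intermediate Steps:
m = 247/2 (m = (½)*247 = 247/2 ≈ 123.50)
F(U, A) = A*U
1/F(-103, m) = 1/((247/2)*(-103)) = 1/(-25441/2) = -2/25441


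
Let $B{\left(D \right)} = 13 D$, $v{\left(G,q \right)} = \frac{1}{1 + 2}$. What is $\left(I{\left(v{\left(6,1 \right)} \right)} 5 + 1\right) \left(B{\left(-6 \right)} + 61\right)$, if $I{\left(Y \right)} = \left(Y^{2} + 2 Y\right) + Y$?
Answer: $- \frac{1003}{9} \approx -111.44$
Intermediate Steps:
$v{\left(G,q \right)} = \frac{1}{3}$
$I{\left(Y \right)} = Y^{2} + 3 Y$
$\left(I{\left(v{\left(6,1 \right)} \right)} 5 + 1\right) \left(B{\left(-6 \right)} + 61\right) = \left(\frac{3 + \frac{1}{3}}{3} \cdot 5 + 1\right) \left(13 \left(-6\right) + 61\right) = \left(\frac{1}{3} \cdot \frac{10}{3} \cdot 5 + 1\right) \left(-78 + 61\right) = \left(\frac{10}{9} \cdot 5 + 1\right) \left(-17\right) = \left(\frac{50}{9} + 1\right) \left(-17\right) = \frac{59}{9} \left(-17\right) = - \frac{1003}{9}$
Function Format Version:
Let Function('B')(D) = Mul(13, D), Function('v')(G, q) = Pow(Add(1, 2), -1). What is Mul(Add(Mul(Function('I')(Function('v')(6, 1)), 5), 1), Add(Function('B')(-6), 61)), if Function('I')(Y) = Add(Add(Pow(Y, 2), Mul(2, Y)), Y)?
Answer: Rational(-1003, 9) ≈ -111.44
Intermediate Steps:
Function('v')(G, q) = Rational(1, 3) (Function('v')(G, q) = Pow(3, -1) = Rational(1, 3))
Function('I')(Y) = Add(Pow(Y, 2), Mul(3, Y))
Mul(Add(Mul(Function('I')(Function('v')(6, 1)), 5), 1), Add(Function('B')(-6), 61)) = Mul(Add(Mul(Mul(Rational(1, 3), Add(3, Rational(1, 3))), 5), 1), Add(Mul(13, -6), 61)) = Mul(Add(Mul(Mul(Rational(1, 3), Rational(10, 3)), 5), 1), Add(-78, 61)) = Mul(Add(Mul(Rational(10, 9), 5), 1), -17) = Mul(Add(Rational(50, 9), 1), -17) = Mul(Rational(59, 9), -17) = Rational(-1003, 9)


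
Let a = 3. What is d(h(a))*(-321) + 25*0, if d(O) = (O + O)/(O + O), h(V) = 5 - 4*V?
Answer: -321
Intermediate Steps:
d(O) = 1 (d(O) = (2*O)/((2*O)) = (2*O)*(1/(2*O)) = 1)
d(h(a))*(-321) + 25*0 = 1*(-321) + 25*0 = -321 + 0 = -321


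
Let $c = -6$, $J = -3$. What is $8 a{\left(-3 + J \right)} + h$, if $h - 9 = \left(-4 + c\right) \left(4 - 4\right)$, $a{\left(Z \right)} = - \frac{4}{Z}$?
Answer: $\frac{43}{3} \approx 14.333$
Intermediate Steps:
$h = 9$ ($h = 9 + \left(-4 - 6\right) \left(4 - 4\right) = 9 - 0 = 9 + 0 = 9$)
$8 a{\left(-3 + J \right)} + h = 8 \left(- \frac{4}{-3 - 3}\right) + 9 = 8 \left(- \frac{4}{-6}\right) + 9 = 8 \left(\left(-4\right) \left(- \frac{1}{6}\right)\right) + 9 = 8 \cdot \frac{2}{3} + 9 = \frac{16}{3} + 9 = \frac{43}{3}$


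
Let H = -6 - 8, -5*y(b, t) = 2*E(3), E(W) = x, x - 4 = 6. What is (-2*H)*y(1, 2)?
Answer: -112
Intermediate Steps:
x = 10 (x = 4 + 6 = 10)
E(W) = 10
y(b, t) = -4 (y(b, t) = -2*10/5 = -⅕*20 = -4)
H = -14
(-2*H)*y(1, 2) = -2*(-14)*(-4) = 28*(-4) = -112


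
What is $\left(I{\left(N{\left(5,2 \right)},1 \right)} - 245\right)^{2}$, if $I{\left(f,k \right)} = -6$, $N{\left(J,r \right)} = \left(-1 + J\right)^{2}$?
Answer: $63001$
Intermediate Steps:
$\left(I{\left(N{\left(5,2 \right)},1 \right)} - 245\right)^{2} = \left(-6 - 245\right)^{2} = \left(-251\right)^{2} = 63001$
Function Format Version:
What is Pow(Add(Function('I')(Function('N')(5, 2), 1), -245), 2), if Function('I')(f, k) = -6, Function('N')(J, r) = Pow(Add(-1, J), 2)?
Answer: 63001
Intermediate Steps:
Pow(Add(Function('I')(Function('N')(5, 2), 1), -245), 2) = Pow(Add(-6, -245), 2) = Pow(-251, 2) = 63001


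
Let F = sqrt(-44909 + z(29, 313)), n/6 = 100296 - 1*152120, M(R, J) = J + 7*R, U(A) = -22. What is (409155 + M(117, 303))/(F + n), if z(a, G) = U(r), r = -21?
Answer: -867844704/657729361 - 2791*I*sqrt(44931)/657729361 ≈ -1.3195 - 0.00089947*I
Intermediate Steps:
z(a, G) = -22
n = -310944 (n = 6*(100296 - 1*152120) = 6*(100296 - 152120) = 6*(-51824) = -310944)
F = I*sqrt(44931) (F = sqrt(-44909 - 22) = sqrt(-44931) = I*sqrt(44931) ≈ 211.97*I)
(409155 + M(117, 303))/(F + n) = (409155 + (303 + 7*117))/(I*sqrt(44931) - 310944) = (409155 + (303 + 819))/(-310944 + I*sqrt(44931)) = (409155 + 1122)/(-310944 + I*sqrt(44931)) = 410277/(-310944 + I*sqrt(44931))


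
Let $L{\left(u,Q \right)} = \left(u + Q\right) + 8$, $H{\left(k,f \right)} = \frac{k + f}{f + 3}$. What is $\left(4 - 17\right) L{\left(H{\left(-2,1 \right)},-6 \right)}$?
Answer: $- \frac{91}{4} \approx -22.75$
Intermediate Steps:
$H{\left(k,f \right)} = \frac{f + k}{3 + f}$
$L{\left(u,Q \right)} = 8 + Q + u$ ($L{\left(u,Q \right)} = \left(Q + u\right) + 8 = 8 + Q + u$)
$\left(4 - 17\right) L{\left(H{\left(-2,1 \right)},-6 \right)} = \left(4 - 17\right) \left(8 - 6 + \frac{1 - 2}{3 + 1}\right) = - 13 \left(8 - 6 + \frac{1}{4} \left(-1\right)\right) = - 13 \left(8 - 6 - \frac{1}{4}\right) = \left(-13\right) \frac{7}{4} = - \frac{91}{4}$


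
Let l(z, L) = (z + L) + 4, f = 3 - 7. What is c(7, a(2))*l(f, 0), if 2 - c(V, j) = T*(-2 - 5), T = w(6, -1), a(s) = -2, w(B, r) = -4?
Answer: 0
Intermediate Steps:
T = -4
f = -4
c(V, j) = -26 (c(V, j) = 2 - (-4)*(-2 - 5) = 2 - (-4)*(-7) = 2 - 1*28 = 2 - 28 = -26)
l(z, L) = 4 + L + z (l(z, L) = (L + z) + 4 = 4 + L + z)
c(7, a(2))*l(f, 0) = -26*(4 + 0 - 4) = -26*0 = 0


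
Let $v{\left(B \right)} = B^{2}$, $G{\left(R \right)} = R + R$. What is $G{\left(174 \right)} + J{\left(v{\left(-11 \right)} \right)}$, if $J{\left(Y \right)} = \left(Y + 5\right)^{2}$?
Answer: $16224$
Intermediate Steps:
$G{\left(R \right)} = 2 R$
$J{\left(Y \right)} = \left(5 + Y\right)^{2}$
$G{\left(174 \right)} + J{\left(v{\left(-11 \right)} \right)} = 2 \cdot 174 + \left(5 + \left(-11\right)^{2}\right)^{2} = 348 + \left(5 + 121\right)^{2} = 348 + 126^{2} = 348 + 15876 = 16224$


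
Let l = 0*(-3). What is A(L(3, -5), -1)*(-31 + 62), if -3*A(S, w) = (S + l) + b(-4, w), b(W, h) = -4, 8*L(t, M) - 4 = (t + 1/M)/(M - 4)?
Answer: 19747/540 ≈ 36.569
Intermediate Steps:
L(t, M) = ½ + (t + 1/M)/(8*(-4 + M)) (L(t, M) = ½ + ((t + 1/M)/(M - 4))/8 = ½ + ((t + 1/M)/(-4 + M))/8 = ½ + (t + 1/M)/(8*(-4 + M)))
l = 0
A(S, w) = 4/3 - S/3 (A(S, w) = -((S + 0) - 4)/3 = -(S - 4)/3 = -(-4 + S)/3 = 4/3 - S/3)
A(L(3, -5), -1)*(-31 + 62) = (4/3 - (1 - 16*(-5) + 4*(-5)² - 5*3)/(24*(-5)*(-4 - 5)))*(-31 + 62) = (4/3 - (-1)*(1 + 80 + 4*25 - 15)/(24*5*(-9)))*31 = (4/3 - (-1)*(-1)*(1 + 80 + 100 - 15)/(24*5*9))*31 = (4/3 - (-1)*(-1)*166/(24*5*9))*31 = (4/3 - ⅓*83/180)*31 = (4/3 - 83/540)*31 = (637/540)*31 = 19747/540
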